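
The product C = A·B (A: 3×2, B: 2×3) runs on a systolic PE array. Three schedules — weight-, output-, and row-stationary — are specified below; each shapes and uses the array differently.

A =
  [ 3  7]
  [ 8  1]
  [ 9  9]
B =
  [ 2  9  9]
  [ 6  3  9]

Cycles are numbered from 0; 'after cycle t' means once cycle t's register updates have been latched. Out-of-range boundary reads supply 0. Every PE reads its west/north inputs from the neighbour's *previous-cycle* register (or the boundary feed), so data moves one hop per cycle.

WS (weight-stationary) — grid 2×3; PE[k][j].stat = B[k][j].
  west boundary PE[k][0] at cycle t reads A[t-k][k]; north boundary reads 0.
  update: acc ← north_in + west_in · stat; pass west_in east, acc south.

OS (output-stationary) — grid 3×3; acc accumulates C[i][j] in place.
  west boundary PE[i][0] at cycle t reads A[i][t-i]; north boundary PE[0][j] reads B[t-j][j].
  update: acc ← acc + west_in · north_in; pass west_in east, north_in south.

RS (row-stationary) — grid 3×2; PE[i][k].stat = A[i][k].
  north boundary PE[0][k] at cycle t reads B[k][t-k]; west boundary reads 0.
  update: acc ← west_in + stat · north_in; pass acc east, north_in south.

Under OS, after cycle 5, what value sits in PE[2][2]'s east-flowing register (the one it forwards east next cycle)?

OS on a 3×3 grid — tracing PE[2][2] and its feeders:
  0: (1,2).acc=0  regs=<0,0>
  0: (2,1).acc=0  regs=<0,0>
  0: (2,2).acc=0  regs=<0,0>
  1: (1,2).acc=0  regs=<0,0>
  1: (2,1).acc=0  regs=<0,0>
  1: (2,2).acc=0  regs=<0,0>
  2: (1,2).acc=0  regs=<0,0>
  2: (2,1).acc=0  regs=<0,0>
  2: (2,2).acc=0  regs=<0,0>
  3: (1,2).acc=72  regs=<8,9>
  3: (2,1).acc=81  regs=<9,9>
  3: (2,2).acc=0  regs=<0,0>
  4: (1,2).acc=81  regs=<1,9>
  4: (2,1).acc=108  regs=<9,3>
  4: (2,2).acc=81  regs=<9,9>
  5: (1,2).acc=81  regs=<0,0>
  5: (2,1).acc=108  regs=<0,0>
  5: (2,2).acc=162  regs=<9,9>

register = 9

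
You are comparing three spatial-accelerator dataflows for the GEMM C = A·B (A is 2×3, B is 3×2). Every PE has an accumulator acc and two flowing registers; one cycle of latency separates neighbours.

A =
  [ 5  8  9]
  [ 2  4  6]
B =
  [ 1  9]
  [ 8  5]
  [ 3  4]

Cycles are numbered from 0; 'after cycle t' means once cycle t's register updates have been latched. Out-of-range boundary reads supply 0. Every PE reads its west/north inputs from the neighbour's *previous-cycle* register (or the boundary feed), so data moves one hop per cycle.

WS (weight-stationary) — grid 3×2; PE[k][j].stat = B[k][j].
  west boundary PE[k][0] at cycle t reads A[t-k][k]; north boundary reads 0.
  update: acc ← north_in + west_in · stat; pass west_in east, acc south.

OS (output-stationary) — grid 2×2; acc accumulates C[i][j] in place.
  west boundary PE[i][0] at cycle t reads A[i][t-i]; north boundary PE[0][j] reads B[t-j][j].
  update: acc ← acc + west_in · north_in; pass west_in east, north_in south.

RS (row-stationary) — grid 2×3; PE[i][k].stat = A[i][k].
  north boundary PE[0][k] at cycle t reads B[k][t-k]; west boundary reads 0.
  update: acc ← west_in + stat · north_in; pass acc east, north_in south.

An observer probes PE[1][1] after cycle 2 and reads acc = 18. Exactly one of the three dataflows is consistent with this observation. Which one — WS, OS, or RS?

WS [3×2] PE[1][1] across cycles:
  [0] (1,1) acc=0 (h:0 v:0)
  [1] (1,1) acc=0 (h:0 v:0)
  [2] (1,1) acc=85 (h:8 v:85)
OS [2×2] PE[1][1] across cycles:
  [0] (1,1) acc=0 (h:0 v:0)
  [1] (1,1) acc=0 (h:0 v:0)
  [2] (1,1) acc=18 (h:2 v:9)
RS [2×3] PE[1][1] across cycles:
  [0] (1,1) acc=0 (h:0 v:0)
  [1] (1,1) acc=0 (h:0 v:0)
  [2] (1,1) acc=34 (h:34 v:8)

dataflow = OS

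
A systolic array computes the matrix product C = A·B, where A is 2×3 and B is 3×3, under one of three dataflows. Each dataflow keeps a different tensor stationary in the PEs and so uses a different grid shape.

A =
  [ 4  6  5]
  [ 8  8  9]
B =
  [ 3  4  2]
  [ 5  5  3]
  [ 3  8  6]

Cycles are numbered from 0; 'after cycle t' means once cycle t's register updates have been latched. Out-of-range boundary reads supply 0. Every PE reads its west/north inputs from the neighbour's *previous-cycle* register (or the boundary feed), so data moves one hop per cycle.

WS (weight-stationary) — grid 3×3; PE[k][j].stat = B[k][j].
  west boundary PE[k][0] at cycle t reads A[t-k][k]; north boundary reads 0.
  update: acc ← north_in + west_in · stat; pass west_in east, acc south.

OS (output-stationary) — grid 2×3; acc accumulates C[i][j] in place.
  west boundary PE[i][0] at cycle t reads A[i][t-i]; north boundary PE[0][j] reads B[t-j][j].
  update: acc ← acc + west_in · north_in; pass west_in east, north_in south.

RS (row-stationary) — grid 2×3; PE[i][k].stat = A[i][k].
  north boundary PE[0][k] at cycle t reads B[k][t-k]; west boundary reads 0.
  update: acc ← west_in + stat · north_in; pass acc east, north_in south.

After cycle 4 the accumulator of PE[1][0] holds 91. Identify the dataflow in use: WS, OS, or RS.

dataflow = OS

WS (3×3 grid), PE[1][0]:
  @0  [1,0]  acc 0  |  →0  ↓0
  @1  [1,0]  acc 42  |  →6  ↓42
  @2  [1,0]  acc 64  |  →8  ↓64
  @3  [1,0]  acc 0  |  →0  ↓0
  @4  [1,0]  acc 0  |  →0  ↓0
OS (2×3 grid), PE[1][0]:
  @0  [1,0]  acc 0  |  →0  ↓0
  @1  [1,0]  acc 24  |  →8  ↓3
  @2  [1,0]  acc 64  |  →8  ↓5
  @3  [1,0]  acc 91  |  →9  ↓3
  @4  [1,0]  acc 91  |  →0  ↓0
RS (2×3 grid), PE[1][0]:
  @0  [1,0]  acc 0  |  →0  ↓0
  @1  [1,0]  acc 24  |  →24  ↓3
  @2  [1,0]  acc 32  |  →32  ↓4
  @3  [1,0]  acc 16  |  →16  ↓2
  @4  [1,0]  acc 0  |  →0  ↓0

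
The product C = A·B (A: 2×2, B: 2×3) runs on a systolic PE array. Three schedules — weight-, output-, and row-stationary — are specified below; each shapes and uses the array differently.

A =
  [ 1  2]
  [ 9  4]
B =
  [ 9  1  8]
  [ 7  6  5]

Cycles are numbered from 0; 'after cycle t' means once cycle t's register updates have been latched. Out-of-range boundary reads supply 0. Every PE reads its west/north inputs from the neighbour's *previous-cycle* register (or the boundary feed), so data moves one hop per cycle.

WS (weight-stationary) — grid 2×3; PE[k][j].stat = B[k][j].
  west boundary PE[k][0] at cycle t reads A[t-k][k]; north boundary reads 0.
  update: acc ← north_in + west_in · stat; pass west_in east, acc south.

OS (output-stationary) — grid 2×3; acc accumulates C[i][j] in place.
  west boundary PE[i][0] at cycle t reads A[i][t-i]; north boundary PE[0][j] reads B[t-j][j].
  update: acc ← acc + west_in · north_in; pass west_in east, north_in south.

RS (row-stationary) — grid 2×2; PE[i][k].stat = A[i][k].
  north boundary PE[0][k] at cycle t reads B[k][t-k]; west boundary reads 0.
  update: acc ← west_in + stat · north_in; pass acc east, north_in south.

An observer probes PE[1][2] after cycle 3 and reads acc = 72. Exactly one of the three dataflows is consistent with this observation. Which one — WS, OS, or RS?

dataflow = OS

WS [2×3] PE[1][2] across cycles:
  after 0 — PE[1][2] acc=0, pass-E 0, pass-S 0
  after 1 — PE[1][2] acc=0, pass-E 0, pass-S 0
  after 2 — PE[1][2] acc=0, pass-E 0, pass-S 0
  after 3 — PE[1][2] acc=18, pass-E 2, pass-S 18
OS [2×3] PE[1][2] across cycles:
  after 0 — PE[1][2] acc=0, pass-E 0, pass-S 0
  after 1 — PE[1][2] acc=0, pass-E 0, pass-S 0
  after 2 — PE[1][2] acc=0, pass-E 0, pass-S 0
  after 3 — PE[1][2] acc=72, pass-E 9, pass-S 8
— RS: 2×2 array has no PE[1][2].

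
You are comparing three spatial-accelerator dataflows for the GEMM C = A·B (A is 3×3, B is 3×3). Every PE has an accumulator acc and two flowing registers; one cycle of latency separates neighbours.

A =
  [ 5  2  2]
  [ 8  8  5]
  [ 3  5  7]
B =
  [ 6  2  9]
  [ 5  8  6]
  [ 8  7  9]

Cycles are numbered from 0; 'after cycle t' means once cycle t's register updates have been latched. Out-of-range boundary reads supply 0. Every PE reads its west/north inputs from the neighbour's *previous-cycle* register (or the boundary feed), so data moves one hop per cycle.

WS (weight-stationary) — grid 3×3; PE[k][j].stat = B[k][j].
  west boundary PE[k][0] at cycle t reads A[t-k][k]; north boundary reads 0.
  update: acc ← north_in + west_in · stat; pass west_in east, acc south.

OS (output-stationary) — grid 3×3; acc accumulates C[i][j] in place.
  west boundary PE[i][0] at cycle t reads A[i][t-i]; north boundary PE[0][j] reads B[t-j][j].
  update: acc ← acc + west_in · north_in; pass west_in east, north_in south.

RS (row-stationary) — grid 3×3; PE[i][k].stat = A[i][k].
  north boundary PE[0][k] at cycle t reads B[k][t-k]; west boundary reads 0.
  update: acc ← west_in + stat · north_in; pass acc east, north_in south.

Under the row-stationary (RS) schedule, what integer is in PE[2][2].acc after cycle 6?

PE[2][2].acc = 120

RS on a 3×3 grid — tracing PE[2][2] and its feeders:
  [0] (1,2) acc=0 (h:0 v:0)
  [0] (2,1) acc=0 (h:0 v:0)
  [0] (2,2) acc=0 (h:0 v:0)
  [1] (1,2) acc=0 (h:0 v:0)
  [1] (2,1) acc=0 (h:0 v:0)
  [1] (2,2) acc=0 (h:0 v:0)
  [2] (1,2) acc=0 (h:0 v:0)
  [2] (2,1) acc=0 (h:0 v:0)
  [2] (2,2) acc=0 (h:0 v:0)
  [3] (1,2) acc=128 (h:128 v:8)
  [3] (2,1) acc=43 (h:43 v:5)
  [3] (2,2) acc=0 (h:0 v:0)
  [4] (1,2) acc=115 (h:115 v:7)
  [4] (2,1) acc=46 (h:46 v:8)
  [4] (2,2) acc=99 (h:99 v:8)
  [5] (1,2) acc=165 (h:165 v:9)
  [5] (2,1) acc=57 (h:57 v:6)
  [5] (2,2) acc=95 (h:95 v:7)
  [6] (1,2) acc=0 (h:0 v:0)
  [6] (2,1) acc=0 (h:0 v:0)
  [6] (2,2) acc=120 (h:120 v:9)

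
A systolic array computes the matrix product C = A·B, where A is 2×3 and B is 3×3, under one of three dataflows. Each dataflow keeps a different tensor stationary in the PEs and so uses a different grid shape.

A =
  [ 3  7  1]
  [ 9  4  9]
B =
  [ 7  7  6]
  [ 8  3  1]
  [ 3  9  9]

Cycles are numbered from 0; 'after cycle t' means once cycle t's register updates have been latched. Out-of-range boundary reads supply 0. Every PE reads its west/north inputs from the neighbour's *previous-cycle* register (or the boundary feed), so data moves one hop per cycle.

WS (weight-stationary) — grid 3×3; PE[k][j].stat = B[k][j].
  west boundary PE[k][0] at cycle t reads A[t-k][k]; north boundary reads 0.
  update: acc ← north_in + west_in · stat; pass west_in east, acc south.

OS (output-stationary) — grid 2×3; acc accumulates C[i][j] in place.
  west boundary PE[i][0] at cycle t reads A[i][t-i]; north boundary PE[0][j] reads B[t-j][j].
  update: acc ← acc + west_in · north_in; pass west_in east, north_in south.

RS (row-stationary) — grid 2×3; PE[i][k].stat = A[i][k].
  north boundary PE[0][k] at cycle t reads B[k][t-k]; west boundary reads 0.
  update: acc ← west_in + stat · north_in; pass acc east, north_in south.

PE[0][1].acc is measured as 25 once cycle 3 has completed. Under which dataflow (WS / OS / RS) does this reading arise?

dataflow = RS

Under WS (3×3), PE[0][1]:
  c0 r0c1: 0 / 0 / 0
  c1 r0c1: 21 / 3 / 21
  c2 r0c1: 63 / 9 / 63
  c3 r0c1: 0 / 0 / 0
Under OS (2×3), PE[0][1]:
  c0 r0c1: 0 / 0 / 0
  c1 r0c1: 21 / 3 / 7
  c2 r0c1: 42 / 7 / 3
  c3 r0c1: 51 / 1 / 9
Under RS (2×3), PE[0][1]:
  c0 r0c1: 0 / 0 / 0
  c1 r0c1: 77 / 77 / 8
  c2 r0c1: 42 / 42 / 3
  c3 r0c1: 25 / 25 / 1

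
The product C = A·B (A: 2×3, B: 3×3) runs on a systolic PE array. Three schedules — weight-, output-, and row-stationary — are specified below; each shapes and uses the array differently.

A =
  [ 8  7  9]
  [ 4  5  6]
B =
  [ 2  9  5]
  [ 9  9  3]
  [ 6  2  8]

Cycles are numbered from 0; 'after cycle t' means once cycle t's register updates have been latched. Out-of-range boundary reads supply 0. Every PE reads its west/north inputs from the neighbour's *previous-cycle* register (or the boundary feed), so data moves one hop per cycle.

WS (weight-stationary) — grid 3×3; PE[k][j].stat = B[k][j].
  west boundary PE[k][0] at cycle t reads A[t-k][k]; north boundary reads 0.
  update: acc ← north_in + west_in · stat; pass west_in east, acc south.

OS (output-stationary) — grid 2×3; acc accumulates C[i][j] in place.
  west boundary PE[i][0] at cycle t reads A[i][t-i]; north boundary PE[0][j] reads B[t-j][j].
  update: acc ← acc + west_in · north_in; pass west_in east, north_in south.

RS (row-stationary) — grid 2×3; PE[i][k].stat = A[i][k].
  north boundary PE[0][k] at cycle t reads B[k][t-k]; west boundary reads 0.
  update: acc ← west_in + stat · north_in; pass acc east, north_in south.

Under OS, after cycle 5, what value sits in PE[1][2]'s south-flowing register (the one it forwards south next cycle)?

register = 8

Tracing OS — 2×3 array, target PE[1][2]:
  @0  [0,2]  acc 0  |  →0  ↓0
  @0  [1,1]  acc 0  |  →0  ↓0
  @0  [1,2]  acc 0  |  →0  ↓0
  @1  [0,2]  acc 0  |  →0  ↓0
  @1  [1,1]  acc 0  |  →0  ↓0
  @1  [1,2]  acc 0  |  →0  ↓0
  @2  [0,2]  acc 40  |  →8  ↓5
  @2  [1,1]  acc 36  |  →4  ↓9
  @2  [1,2]  acc 0  |  →0  ↓0
  @3  [0,2]  acc 61  |  →7  ↓3
  @3  [1,1]  acc 81  |  →5  ↓9
  @3  [1,2]  acc 20  |  →4  ↓5
  @4  [0,2]  acc 133  |  →9  ↓8
  @4  [1,1]  acc 93  |  →6  ↓2
  @4  [1,2]  acc 35  |  →5  ↓3
  @5  [0,2]  acc 133  |  →0  ↓0
  @5  [1,1]  acc 93  |  →0  ↓0
  @5  [1,2]  acc 83  |  →6  ↓8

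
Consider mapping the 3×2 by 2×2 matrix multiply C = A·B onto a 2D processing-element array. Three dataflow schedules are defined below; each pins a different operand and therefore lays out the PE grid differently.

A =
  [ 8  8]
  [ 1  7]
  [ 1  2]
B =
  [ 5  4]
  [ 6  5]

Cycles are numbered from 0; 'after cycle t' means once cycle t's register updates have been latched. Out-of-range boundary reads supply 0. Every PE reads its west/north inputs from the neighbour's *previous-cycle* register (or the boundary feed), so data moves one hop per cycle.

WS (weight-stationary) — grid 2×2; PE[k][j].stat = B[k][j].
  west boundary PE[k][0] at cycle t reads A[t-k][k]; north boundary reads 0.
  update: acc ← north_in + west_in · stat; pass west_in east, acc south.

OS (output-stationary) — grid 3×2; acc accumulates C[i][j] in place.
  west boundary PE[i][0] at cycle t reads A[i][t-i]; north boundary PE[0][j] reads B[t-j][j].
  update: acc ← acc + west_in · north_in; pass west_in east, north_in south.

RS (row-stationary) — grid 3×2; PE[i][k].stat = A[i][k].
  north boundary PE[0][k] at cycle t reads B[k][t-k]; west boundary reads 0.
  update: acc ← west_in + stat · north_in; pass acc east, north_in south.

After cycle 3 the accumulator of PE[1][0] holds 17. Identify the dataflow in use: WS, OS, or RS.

WS [2×2] PE[1][0] across cycles:
  [0] (1,0) acc=0 (h:0 v:0)
  [1] (1,0) acc=88 (h:8 v:88)
  [2] (1,0) acc=47 (h:7 v:47)
  [3] (1,0) acc=17 (h:2 v:17)
OS [3×2] PE[1][0] across cycles:
  [0] (1,0) acc=0 (h:0 v:0)
  [1] (1,0) acc=5 (h:1 v:5)
  [2] (1,0) acc=47 (h:7 v:6)
  [3] (1,0) acc=47 (h:0 v:0)
RS [3×2] PE[1][0] across cycles:
  [0] (1,0) acc=0 (h:0 v:0)
  [1] (1,0) acc=5 (h:5 v:5)
  [2] (1,0) acc=4 (h:4 v:4)
  [3] (1,0) acc=0 (h:0 v:0)

dataflow = WS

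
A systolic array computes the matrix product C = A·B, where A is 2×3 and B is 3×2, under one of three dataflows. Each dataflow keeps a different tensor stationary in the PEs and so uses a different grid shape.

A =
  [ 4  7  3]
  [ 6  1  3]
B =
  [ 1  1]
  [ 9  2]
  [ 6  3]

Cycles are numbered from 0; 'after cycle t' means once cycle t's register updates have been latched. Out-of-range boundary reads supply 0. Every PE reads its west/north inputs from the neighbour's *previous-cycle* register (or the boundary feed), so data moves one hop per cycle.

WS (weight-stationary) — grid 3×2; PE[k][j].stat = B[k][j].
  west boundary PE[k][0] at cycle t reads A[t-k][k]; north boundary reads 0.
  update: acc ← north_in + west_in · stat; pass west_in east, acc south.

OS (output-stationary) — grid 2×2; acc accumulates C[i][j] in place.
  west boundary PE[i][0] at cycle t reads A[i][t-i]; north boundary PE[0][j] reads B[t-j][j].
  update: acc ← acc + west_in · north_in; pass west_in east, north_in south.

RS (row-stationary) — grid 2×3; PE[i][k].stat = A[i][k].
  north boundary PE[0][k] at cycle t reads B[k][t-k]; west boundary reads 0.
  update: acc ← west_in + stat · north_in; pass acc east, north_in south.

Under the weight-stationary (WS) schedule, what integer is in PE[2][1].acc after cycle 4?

WS on a 3×2 grid — tracing PE[2][1] and its feeders:
  [0] (1,1) acc=0 (h:0 v:0)
  [0] (2,0) acc=0 (h:0 v:0)
  [0] (2,1) acc=0 (h:0 v:0)
  [1] (1,1) acc=0 (h:0 v:0)
  [1] (2,0) acc=0 (h:0 v:0)
  [1] (2,1) acc=0 (h:0 v:0)
  [2] (1,1) acc=18 (h:7 v:18)
  [2] (2,0) acc=85 (h:3 v:85)
  [2] (2,1) acc=0 (h:0 v:0)
  [3] (1,1) acc=8 (h:1 v:8)
  [3] (2,0) acc=33 (h:3 v:33)
  [3] (2,1) acc=27 (h:3 v:27)
  [4] (1,1) acc=0 (h:0 v:0)
  [4] (2,0) acc=0 (h:0 v:0)
  [4] (2,1) acc=17 (h:3 v:17)

PE[2][1].acc = 17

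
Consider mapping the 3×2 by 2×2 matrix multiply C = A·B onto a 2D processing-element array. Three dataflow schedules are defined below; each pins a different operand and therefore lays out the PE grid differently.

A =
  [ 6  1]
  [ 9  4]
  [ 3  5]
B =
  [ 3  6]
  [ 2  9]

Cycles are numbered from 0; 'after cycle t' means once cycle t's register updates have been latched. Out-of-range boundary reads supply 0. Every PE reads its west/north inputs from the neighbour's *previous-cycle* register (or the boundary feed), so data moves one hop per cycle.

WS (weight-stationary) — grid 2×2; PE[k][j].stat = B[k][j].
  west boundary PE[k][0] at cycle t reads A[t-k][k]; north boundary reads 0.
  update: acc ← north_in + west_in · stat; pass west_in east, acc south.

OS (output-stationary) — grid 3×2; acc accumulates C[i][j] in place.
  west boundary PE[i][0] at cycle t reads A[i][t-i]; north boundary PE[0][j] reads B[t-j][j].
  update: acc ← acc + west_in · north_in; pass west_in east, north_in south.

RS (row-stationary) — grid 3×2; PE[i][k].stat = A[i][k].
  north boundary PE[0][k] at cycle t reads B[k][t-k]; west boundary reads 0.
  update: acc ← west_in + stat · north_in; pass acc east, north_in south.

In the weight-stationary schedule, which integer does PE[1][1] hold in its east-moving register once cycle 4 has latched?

register = 5

Tracing WS — 2×2 array, target PE[1][1]:
  0: (0,1).acc=0  regs=<0,0>
  0: (1,0).acc=0  regs=<0,0>
  0: (1,1).acc=0  regs=<0,0>
  1: (0,1).acc=36  regs=<6,36>
  1: (1,0).acc=20  regs=<1,20>
  1: (1,1).acc=0  regs=<0,0>
  2: (0,1).acc=54  regs=<9,54>
  2: (1,0).acc=35  regs=<4,35>
  2: (1,1).acc=45  regs=<1,45>
  3: (0,1).acc=18  regs=<3,18>
  3: (1,0).acc=19  regs=<5,19>
  3: (1,1).acc=90  regs=<4,90>
  4: (0,1).acc=0  regs=<0,0>
  4: (1,0).acc=0  regs=<0,0>
  4: (1,1).acc=63  regs=<5,63>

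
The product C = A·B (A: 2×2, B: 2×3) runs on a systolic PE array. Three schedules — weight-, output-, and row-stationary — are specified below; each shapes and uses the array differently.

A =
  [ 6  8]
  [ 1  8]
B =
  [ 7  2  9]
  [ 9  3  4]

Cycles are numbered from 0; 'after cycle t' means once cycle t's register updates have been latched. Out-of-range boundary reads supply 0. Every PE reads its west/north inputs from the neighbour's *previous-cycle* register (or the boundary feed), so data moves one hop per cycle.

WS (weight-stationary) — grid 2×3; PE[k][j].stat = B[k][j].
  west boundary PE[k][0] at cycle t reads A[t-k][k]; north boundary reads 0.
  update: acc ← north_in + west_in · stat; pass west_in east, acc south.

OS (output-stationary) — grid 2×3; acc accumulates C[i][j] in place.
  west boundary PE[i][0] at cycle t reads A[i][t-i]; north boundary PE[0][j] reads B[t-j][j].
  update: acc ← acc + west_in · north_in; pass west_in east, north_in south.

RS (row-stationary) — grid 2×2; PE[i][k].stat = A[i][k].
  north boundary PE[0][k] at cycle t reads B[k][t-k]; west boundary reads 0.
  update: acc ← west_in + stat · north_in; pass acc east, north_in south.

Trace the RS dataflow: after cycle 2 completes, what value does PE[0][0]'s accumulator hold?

PE[0][0].acc = 54

Tracing RS — 2×2 array, target PE[0][0]:
  0: (0,0).acc=42  regs=<42,7>
  1: (0,0).acc=12  regs=<12,2>
  2: (0,0).acc=54  regs=<54,9>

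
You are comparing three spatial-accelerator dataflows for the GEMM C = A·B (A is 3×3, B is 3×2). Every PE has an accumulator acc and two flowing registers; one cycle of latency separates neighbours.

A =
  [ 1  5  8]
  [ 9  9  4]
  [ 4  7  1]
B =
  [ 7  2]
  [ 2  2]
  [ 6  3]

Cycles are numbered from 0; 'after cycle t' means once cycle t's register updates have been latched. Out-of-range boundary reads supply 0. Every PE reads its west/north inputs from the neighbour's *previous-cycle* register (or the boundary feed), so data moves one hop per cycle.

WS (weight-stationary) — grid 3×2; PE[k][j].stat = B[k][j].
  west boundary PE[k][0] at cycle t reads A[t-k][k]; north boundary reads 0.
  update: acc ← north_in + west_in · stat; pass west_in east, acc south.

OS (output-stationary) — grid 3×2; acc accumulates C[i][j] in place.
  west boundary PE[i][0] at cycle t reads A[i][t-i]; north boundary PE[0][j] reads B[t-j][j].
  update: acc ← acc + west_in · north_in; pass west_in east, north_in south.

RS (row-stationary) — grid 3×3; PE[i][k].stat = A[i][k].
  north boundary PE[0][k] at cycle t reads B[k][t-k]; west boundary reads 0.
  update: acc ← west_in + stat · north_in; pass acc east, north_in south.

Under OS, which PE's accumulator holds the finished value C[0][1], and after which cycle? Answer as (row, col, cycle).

(row, col, cycle) = (0, 1, 3)

OS — PE[0][1] is where C[0][1] collects:
  cycle 0: PE[0][1] → acc 0, east 0, south 0
  cycle 1: PE[0][1] → acc 2, east 1, south 2
  cycle 2: PE[0][1] → acc 12, east 5, south 2
  cycle 3: PE[0][1] → acc 36, east 8, south 3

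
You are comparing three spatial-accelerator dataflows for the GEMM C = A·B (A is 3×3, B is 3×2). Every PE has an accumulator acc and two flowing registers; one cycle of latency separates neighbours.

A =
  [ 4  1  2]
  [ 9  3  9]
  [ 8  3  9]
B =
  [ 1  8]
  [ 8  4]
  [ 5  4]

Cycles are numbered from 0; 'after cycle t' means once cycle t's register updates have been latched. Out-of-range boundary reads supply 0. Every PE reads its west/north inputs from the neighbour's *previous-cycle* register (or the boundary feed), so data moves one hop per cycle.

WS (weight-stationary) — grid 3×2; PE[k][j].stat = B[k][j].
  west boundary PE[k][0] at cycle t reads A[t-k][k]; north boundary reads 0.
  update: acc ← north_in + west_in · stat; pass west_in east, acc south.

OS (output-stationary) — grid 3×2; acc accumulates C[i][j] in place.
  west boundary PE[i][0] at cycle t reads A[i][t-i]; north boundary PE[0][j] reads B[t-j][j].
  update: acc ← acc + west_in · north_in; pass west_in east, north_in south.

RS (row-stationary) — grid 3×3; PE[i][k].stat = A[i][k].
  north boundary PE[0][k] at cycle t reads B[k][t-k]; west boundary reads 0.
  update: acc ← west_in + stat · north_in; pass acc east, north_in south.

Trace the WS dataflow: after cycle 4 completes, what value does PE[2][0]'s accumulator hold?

PE[2][0].acc = 77

WS (3×2). Following PE[2][0] plus its west/north inputs:
  @0  [1,0]  acc 0  |  →0  ↓0
  @0  [2,0]  acc 0  |  →0  ↓0
  @1  [1,0]  acc 12  |  →1  ↓12
  @1  [2,0]  acc 0  |  →0  ↓0
  @2  [1,0]  acc 33  |  →3  ↓33
  @2  [2,0]  acc 22  |  →2  ↓22
  @3  [1,0]  acc 32  |  →3  ↓32
  @3  [2,0]  acc 78  |  →9  ↓78
  @4  [1,0]  acc 0  |  →0  ↓0
  @4  [2,0]  acc 77  |  →9  ↓77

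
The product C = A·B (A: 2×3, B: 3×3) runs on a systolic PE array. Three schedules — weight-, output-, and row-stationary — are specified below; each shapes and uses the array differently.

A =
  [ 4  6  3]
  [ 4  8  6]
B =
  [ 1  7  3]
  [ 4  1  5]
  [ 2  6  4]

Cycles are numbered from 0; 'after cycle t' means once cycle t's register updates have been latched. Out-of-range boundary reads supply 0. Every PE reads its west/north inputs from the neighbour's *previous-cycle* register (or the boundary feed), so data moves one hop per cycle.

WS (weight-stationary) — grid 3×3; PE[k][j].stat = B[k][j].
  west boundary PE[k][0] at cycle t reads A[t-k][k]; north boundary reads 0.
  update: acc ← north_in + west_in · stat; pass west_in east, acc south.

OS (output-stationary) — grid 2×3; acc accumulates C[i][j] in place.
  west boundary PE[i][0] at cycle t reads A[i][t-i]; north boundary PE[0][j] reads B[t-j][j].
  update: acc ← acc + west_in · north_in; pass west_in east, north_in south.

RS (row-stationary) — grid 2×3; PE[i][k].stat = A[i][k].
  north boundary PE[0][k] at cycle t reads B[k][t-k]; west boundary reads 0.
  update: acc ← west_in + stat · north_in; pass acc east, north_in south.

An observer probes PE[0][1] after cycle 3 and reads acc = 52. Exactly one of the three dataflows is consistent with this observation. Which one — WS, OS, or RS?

— WS: 3×3; PE[0][1] trace:
  after 0 — PE[0][1] acc=0, pass-E 0, pass-S 0
  after 1 — PE[0][1] acc=28, pass-E 4, pass-S 28
  after 2 — PE[0][1] acc=28, pass-E 4, pass-S 28
  after 3 — PE[0][1] acc=0, pass-E 0, pass-S 0
— OS: 2×3; PE[0][1] trace:
  after 0 — PE[0][1] acc=0, pass-E 0, pass-S 0
  after 1 — PE[0][1] acc=28, pass-E 4, pass-S 7
  after 2 — PE[0][1] acc=34, pass-E 6, pass-S 1
  after 3 — PE[0][1] acc=52, pass-E 3, pass-S 6
— RS: 2×3; PE[0][1] trace:
  after 0 — PE[0][1] acc=0, pass-E 0, pass-S 0
  after 1 — PE[0][1] acc=28, pass-E 28, pass-S 4
  after 2 — PE[0][1] acc=34, pass-E 34, pass-S 1
  after 3 — PE[0][1] acc=42, pass-E 42, pass-S 5

dataflow = OS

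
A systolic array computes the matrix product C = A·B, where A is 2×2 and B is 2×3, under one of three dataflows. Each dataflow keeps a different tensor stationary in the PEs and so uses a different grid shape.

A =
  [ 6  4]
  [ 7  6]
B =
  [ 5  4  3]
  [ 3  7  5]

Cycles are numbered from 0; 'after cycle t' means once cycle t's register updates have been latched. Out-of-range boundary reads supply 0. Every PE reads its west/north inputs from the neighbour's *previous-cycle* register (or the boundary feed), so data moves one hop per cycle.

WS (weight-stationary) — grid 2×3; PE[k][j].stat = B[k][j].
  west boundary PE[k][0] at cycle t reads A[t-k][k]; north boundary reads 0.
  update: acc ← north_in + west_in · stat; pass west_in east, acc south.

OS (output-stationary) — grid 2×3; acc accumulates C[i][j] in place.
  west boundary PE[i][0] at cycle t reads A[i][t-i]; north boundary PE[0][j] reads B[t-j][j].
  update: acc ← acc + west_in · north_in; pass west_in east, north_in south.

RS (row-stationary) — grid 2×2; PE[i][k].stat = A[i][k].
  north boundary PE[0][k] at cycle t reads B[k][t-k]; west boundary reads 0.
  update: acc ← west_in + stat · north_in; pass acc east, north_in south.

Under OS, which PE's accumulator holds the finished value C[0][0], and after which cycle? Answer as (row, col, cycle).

OS: C[0][0] accumulates in PE[0][0]:
  @0  [0,0]  acc 30  |  →6  ↓5
  @1  [0,0]  acc 42  |  →4  ↓3

(row, col, cycle) = (0, 0, 1)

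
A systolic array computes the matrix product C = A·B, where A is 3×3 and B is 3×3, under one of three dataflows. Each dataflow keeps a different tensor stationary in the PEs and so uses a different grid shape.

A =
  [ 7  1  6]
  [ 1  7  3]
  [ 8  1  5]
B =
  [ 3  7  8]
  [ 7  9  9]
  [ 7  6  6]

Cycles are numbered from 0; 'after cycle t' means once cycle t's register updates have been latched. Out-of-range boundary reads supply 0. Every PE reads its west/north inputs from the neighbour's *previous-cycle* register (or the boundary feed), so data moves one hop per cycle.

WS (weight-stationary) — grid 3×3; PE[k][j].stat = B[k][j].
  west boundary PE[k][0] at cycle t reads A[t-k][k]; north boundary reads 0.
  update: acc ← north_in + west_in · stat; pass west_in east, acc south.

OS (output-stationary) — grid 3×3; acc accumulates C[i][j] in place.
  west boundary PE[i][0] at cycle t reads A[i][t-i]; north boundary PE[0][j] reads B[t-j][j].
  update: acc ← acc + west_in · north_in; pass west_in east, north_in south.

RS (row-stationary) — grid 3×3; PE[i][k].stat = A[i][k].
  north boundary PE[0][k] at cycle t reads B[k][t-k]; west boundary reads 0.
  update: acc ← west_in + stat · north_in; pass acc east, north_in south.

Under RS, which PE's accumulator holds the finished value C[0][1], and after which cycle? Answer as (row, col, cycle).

Under RS, C[0][1] lands at PE[0][2]:
  [0] (0,2) acc=0 (h:0 v:0)
  [1] (0,2) acc=0 (h:0 v:0)
  [2] (0,2) acc=70 (h:70 v:7)
  [3] (0,2) acc=94 (h:94 v:6)

(row, col, cycle) = (0, 2, 3)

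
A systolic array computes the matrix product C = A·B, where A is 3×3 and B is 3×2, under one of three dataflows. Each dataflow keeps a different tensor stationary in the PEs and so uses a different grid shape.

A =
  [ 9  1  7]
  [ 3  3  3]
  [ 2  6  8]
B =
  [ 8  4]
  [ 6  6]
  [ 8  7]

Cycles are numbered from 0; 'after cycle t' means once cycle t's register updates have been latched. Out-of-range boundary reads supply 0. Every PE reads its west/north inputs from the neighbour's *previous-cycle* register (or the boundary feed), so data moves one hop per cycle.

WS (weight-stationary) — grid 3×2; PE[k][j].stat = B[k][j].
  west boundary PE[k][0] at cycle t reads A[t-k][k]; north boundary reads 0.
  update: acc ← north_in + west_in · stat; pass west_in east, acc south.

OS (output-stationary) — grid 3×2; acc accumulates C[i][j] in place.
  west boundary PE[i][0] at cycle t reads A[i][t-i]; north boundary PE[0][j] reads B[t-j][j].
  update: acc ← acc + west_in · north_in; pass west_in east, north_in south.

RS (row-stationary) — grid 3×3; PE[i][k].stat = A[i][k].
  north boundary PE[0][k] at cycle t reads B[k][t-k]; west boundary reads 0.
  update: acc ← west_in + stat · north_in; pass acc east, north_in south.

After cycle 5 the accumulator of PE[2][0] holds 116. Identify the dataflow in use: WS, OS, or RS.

WS [3×2] PE[2][0] across cycles:
  0: (2,0).acc=0  regs=<0,0>
  1: (2,0).acc=0  regs=<0,0>
  2: (2,0).acc=134  regs=<7,134>
  3: (2,0).acc=66  regs=<3,66>
  4: (2,0).acc=116  regs=<8,116>
  5: (2,0).acc=0  regs=<0,0>
OS [3×2] PE[2][0] across cycles:
  0: (2,0).acc=0  regs=<0,0>
  1: (2,0).acc=0  regs=<0,0>
  2: (2,0).acc=16  regs=<2,8>
  3: (2,0).acc=52  regs=<6,6>
  4: (2,0).acc=116  regs=<8,8>
  5: (2,0).acc=116  regs=<0,0>
RS [3×3] PE[2][0] across cycles:
  0: (2,0).acc=0  regs=<0,0>
  1: (2,0).acc=0  regs=<0,0>
  2: (2,0).acc=16  regs=<16,8>
  3: (2,0).acc=8  regs=<8,4>
  4: (2,0).acc=0  regs=<0,0>
  5: (2,0).acc=0  regs=<0,0>

dataflow = OS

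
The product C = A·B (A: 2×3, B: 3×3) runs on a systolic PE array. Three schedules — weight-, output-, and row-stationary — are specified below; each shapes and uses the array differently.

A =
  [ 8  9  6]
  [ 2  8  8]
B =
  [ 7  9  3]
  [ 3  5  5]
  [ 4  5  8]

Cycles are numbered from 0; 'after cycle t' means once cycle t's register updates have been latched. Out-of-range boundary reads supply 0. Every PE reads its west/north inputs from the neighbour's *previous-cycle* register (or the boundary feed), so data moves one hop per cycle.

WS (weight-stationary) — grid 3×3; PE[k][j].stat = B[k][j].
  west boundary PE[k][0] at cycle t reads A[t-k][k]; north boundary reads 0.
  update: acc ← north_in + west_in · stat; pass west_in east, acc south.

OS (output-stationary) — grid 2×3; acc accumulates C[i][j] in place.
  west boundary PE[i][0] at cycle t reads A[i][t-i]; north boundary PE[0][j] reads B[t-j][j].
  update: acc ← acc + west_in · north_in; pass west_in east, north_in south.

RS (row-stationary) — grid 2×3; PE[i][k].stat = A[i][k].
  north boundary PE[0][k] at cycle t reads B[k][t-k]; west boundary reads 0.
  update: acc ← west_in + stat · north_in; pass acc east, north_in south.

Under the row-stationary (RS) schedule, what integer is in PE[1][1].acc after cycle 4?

PE[1][1].acc = 46

RS on a 2×3 grid — tracing PE[1][1] and its feeders:
  c0 r0c1: 0 / 0 / 0
  c0 r1c0: 0 / 0 / 0
  c0 r1c1: 0 / 0 / 0
  c1 r0c1: 83 / 83 / 3
  c1 r1c0: 14 / 14 / 7
  c1 r1c1: 0 / 0 / 0
  c2 r0c1: 117 / 117 / 5
  c2 r1c0: 18 / 18 / 9
  c2 r1c1: 38 / 38 / 3
  c3 r0c1: 69 / 69 / 5
  c3 r1c0: 6 / 6 / 3
  c3 r1c1: 58 / 58 / 5
  c4 r0c1: 0 / 0 / 0
  c4 r1c0: 0 / 0 / 0
  c4 r1c1: 46 / 46 / 5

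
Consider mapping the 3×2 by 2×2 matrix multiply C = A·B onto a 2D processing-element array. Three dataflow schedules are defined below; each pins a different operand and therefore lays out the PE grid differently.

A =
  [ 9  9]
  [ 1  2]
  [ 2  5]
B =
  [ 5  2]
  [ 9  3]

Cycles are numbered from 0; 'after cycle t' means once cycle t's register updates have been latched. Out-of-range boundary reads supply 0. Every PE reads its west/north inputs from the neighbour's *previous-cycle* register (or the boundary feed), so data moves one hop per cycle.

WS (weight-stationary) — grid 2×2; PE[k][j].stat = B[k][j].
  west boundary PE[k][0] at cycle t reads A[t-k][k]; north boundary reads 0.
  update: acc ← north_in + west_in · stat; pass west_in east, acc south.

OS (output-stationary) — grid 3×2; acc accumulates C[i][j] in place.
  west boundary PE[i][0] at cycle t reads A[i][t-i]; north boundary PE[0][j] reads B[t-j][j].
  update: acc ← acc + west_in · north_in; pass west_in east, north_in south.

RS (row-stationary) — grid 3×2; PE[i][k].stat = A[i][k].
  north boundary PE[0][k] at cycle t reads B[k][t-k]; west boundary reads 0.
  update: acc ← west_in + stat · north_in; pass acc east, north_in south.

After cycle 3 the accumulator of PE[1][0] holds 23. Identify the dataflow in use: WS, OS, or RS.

Under WS (2×2), PE[1][0]:
  cycle 0: PE[1][0] → acc 0, east 0, south 0
  cycle 1: PE[1][0] → acc 126, east 9, south 126
  cycle 2: PE[1][0] → acc 23, east 2, south 23
  cycle 3: PE[1][0] → acc 55, east 5, south 55
Under OS (3×2), PE[1][0]:
  cycle 0: PE[1][0] → acc 0, east 0, south 0
  cycle 1: PE[1][0] → acc 5, east 1, south 5
  cycle 2: PE[1][0] → acc 23, east 2, south 9
  cycle 3: PE[1][0] → acc 23, east 0, south 0
Under RS (3×2), PE[1][0]:
  cycle 0: PE[1][0] → acc 0, east 0, south 0
  cycle 1: PE[1][0] → acc 5, east 5, south 5
  cycle 2: PE[1][0] → acc 2, east 2, south 2
  cycle 3: PE[1][0] → acc 0, east 0, south 0

dataflow = OS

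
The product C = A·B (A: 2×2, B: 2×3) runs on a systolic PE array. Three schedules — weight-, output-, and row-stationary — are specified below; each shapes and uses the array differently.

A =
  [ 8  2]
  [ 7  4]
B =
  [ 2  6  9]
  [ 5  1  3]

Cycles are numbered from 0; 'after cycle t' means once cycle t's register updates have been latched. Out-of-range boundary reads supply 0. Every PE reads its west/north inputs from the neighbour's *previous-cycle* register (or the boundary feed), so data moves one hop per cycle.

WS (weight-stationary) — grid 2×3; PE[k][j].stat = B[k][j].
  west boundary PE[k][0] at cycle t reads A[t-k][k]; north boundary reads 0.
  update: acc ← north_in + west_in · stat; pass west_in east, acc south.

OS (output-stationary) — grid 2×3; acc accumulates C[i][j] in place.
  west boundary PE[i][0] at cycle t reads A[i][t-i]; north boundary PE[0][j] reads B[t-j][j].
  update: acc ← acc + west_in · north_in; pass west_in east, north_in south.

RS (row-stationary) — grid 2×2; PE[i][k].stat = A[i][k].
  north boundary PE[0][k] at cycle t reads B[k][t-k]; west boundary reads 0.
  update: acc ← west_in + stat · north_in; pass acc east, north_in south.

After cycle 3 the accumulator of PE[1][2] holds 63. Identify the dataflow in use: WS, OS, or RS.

dataflow = OS

WS [2×3] PE[1][2] across cycles:
  t=0 PE[1][2]: acc=0 h=0 v=0
  t=1 PE[1][2]: acc=0 h=0 v=0
  t=2 PE[1][2]: acc=0 h=0 v=0
  t=3 PE[1][2]: acc=78 h=2 v=78
OS [2×3] PE[1][2] across cycles:
  t=0 PE[1][2]: acc=0 h=0 v=0
  t=1 PE[1][2]: acc=0 h=0 v=0
  t=2 PE[1][2]: acc=0 h=0 v=0
  t=3 PE[1][2]: acc=63 h=7 v=9
RS: PE[1][2] is outside its 2×2 grid.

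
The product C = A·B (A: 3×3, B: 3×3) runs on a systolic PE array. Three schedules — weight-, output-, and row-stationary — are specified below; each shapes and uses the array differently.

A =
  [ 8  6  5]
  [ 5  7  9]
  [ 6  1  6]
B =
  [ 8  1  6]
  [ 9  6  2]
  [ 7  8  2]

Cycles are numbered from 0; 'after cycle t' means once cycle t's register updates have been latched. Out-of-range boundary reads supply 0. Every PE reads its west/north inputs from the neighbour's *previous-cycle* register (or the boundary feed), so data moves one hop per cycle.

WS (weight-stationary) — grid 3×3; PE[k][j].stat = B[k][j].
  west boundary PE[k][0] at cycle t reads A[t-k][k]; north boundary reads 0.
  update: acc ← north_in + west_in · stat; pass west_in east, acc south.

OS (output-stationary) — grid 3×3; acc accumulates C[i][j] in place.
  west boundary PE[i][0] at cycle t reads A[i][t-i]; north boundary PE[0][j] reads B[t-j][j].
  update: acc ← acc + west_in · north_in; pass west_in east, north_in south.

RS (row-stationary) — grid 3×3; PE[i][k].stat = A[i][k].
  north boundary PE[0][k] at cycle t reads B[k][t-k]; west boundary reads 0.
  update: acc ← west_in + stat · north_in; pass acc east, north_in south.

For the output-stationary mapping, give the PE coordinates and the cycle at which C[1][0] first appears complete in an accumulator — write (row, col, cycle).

OS — PE[1][0] is where C[1][0] collects:
  after 0 — PE[1][0] acc=0, pass-E 0, pass-S 0
  after 1 — PE[1][0] acc=40, pass-E 5, pass-S 8
  after 2 — PE[1][0] acc=103, pass-E 7, pass-S 9
  after 3 — PE[1][0] acc=166, pass-E 9, pass-S 7

(row, col, cycle) = (1, 0, 3)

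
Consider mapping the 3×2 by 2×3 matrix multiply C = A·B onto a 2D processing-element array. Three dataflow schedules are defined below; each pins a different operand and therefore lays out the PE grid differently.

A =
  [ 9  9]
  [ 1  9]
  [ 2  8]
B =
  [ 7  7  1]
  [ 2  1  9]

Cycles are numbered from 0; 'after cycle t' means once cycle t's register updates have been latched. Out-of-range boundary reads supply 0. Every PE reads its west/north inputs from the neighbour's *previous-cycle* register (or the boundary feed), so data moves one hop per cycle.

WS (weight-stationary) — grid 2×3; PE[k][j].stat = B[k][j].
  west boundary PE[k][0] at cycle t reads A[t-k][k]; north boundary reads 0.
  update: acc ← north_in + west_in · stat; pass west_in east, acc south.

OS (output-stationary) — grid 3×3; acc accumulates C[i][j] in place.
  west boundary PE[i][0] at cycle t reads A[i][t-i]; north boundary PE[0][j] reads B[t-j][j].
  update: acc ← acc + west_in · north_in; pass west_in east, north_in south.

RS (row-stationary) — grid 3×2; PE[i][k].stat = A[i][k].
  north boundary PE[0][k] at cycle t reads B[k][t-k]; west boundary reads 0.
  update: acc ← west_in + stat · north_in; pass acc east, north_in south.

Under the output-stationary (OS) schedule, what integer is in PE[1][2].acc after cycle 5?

PE[1][2].acc = 82

Tracing OS — 3×3 array, target PE[1][2]:
  t=0 PE[0][2]: acc=0 h=0 v=0
  t=0 PE[1][1]: acc=0 h=0 v=0
  t=0 PE[1][2]: acc=0 h=0 v=0
  t=1 PE[0][2]: acc=0 h=0 v=0
  t=1 PE[1][1]: acc=0 h=0 v=0
  t=1 PE[1][2]: acc=0 h=0 v=0
  t=2 PE[0][2]: acc=9 h=9 v=1
  t=2 PE[1][1]: acc=7 h=1 v=7
  t=2 PE[1][2]: acc=0 h=0 v=0
  t=3 PE[0][2]: acc=90 h=9 v=9
  t=3 PE[1][1]: acc=16 h=9 v=1
  t=3 PE[1][2]: acc=1 h=1 v=1
  t=4 PE[0][2]: acc=90 h=0 v=0
  t=4 PE[1][1]: acc=16 h=0 v=0
  t=4 PE[1][2]: acc=82 h=9 v=9
  t=5 PE[0][2]: acc=90 h=0 v=0
  t=5 PE[1][1]: acc=16 h=0 v=0
  t=5 PE[1][2]: acc=82 h=0 v=0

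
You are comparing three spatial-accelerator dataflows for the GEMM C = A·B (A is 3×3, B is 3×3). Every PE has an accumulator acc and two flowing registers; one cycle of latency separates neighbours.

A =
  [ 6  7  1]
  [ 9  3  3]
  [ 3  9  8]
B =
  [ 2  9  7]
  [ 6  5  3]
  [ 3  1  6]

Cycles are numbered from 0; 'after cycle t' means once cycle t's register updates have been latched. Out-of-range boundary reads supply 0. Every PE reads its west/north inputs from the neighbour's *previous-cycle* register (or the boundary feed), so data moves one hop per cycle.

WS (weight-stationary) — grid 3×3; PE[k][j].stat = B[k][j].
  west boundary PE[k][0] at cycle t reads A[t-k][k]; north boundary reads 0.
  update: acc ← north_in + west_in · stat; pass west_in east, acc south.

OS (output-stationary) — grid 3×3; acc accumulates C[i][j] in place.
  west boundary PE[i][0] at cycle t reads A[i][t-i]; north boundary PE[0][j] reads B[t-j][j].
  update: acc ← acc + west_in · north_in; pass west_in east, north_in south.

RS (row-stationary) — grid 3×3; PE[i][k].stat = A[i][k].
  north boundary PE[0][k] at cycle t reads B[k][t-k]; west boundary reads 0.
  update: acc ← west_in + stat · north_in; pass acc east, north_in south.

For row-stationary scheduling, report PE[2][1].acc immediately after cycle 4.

RS (3×3). Following PE[2][1] plus its west/north inputs:
  [0] (1,1) acc=0 (h:0 v:0)
  [0] (2,0) acc=0 (h:0 v:0)
  [0] (2,1) acc=0 (h:0 v:0)
  [1] (1,1) acc=0 (h:0 v:0)
  [1] (2,0) acc=0 (h:0 v:0)
  [1] (2,1) acc=0 (h:0 v:0)
  [2] (1,1) acc=36 (h:36 v:6)
  [2] (2,0) acc=6 (h:6 v:2)
  [2] (2,1) acc=0 (h:0 v:0)
  [3] (1,1) acc=96 (h:96 v:5)
  [3] (2,0) acc=27 (h:27 v:9)
  [3] (2,1) acc=60 (h:60 v:6)
  [4] (1,1) acc=72 (h:72 v:3)
  [4] (2,0) acc=21 (h:21 v:7)
  [4] (2,1) acc=72 (h:72 v:5)

PE[2][1].acc = 72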